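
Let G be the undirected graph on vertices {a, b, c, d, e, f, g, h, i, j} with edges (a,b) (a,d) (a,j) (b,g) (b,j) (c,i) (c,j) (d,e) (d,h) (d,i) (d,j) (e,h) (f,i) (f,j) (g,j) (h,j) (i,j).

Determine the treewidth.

2

A width-2 tree decomposition is:
Bags: B1 = {d, i, j}  B2 = {d, h, j}  B3 = {a, d, j}  B4 = {a, b, j}  B5 = {d, e, h}  B6 = {b, g, j}  B7 = {c, i, j}  B8 = {f, i, j}
Tree: B1–B2, B1–B3, B3–B4, B2–B5, B4–B6, B1–B7, B1–B8
Every bag has size at most 3, so the width is 3 − 1 = 2 and tw(G) ≤ 2. Conversely, {d, h, j} is a clique of size 3, and the vertices of any clique must share a bag in every tree decomposition; so some bag has ≥ 3 vertices and tw(G) ≥ 2. The upper and lower bounds meet at 2, so that is the treewidth.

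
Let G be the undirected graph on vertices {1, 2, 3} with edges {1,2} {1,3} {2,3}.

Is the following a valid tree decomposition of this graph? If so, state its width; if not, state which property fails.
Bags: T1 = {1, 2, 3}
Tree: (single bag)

Yes; width 2.

Checking the three conditions: (i) the bags cover all of {1, 2, 3}; (ii) for each edge, some bag contains both endpoints; (iii) the bags containing any fixed vertex form a subtree. All hold, so the decomposition is valid with width 3 − 1 = 2.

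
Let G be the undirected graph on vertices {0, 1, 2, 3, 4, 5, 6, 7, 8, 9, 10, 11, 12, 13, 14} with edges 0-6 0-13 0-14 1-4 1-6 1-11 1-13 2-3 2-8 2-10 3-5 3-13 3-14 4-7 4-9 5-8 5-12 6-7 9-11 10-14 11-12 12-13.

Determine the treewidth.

3

A width-3 tree decomposition is:
Bags: B1 = {4, 6, 7, 9}  B2 = {1, 4, 6, 9}  B3 = {1, 6, 9, 11}  B4 = {0, 1, 6, 11}  B5 = {0, 1, 11, 13}  B6 = {0, 11, 12, 13}  B7 = {0, 12, 13, 14}  B8 = {3, 12, 13, 14}  B9 = {3, 5, 12, 14}  B10 = {3, 5, 10, 14}  B11 = {2, 3, 5, 10}  B12 = {2, 5, 8, 10}
Tree: B1–B2, B2–B3, B3–B4, B4–B5, B5–B6, B6–B7, B7–B8, B8–B9, B9–B10, B10–B11, B11–B12
Each bag holds 4 vertices, so the decomposition has width 3, which upper-bounds the treewidth. For the lower bound: the 4 vertex sets {4,7,9}, {6}, {1}, {0,11,12,13} are disjoint, each induces a connected subgraph, and every pair is joined by at least one edge of G. Contracting each set to a single vertex therefore yields K_{4} as a minor, and since treewidth is minor-monotone, tw(G) ≥ tw(K_{4}) = 3. Hence tw(G) = 3 exactly.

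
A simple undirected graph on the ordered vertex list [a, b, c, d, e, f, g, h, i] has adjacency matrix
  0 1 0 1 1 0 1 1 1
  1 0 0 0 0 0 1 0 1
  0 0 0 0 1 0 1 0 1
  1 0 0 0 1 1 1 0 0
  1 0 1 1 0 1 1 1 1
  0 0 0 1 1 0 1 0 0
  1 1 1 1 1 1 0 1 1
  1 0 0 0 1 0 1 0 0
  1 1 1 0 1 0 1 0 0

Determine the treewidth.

A width-3 tree decomposition is:
Bags: B1 = {a, d, e, g}  B2 = {a, e, g, i}  B3 = {c, e, g, i}  B4 = {a, b, g, i}  B5 = {a, e, g, h}  B6 = {d, e, f, g}
Tree: B1–B2, B2–B3, B2–B4, B1–B5, B1–B6
Each bag holds 4 vertices, so the decomposition has width 3, which upper-bounds the treewidth. On the other hand G contains the 4-clique {a, d, e, g}. A clique must lie in a single bag of any decomposition, so no decomposition can have width below 3. The upper and lower bounds meet at 3, so that is the treewidth.

3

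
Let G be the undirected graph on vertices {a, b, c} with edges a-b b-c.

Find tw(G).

A width-1 tree decomposition is:
Bags: B1 = {b, c}  B2 = {a, b}
Tree: B1–B2
Every bag has size at most 2, so the width is 2 − 1 = 1 and tw(G) ≤ 1. Any graph with an edge has treewidth ≥ 1, and G has the edge b–c. Combining the bounds, tw(G) = 1.

1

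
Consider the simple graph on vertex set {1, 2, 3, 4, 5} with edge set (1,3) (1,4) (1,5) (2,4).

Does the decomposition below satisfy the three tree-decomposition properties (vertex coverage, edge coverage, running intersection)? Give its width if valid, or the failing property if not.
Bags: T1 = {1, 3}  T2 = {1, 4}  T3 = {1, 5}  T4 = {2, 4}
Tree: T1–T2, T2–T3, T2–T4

Yes; width 1.

Vertex coverage: the bags together contain {1, 2, 3, 4, 5}, the full vertex set. Edge coverage: each edge of G has both endpoints in at least one bag. Running intersection: for every vertex, the bags containing it form a connected subtree. All three properties hold, so this is a valid tree decomposition of width max|bag| − 1 = 1, and hence tw(G) ≤ 1.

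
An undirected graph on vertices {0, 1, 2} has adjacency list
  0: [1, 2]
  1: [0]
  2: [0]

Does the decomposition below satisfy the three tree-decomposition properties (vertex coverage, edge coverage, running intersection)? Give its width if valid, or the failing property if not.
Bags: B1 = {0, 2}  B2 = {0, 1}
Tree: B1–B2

Checking the three conditions: (i) the bags cover all of {0, 1, 2}; (ii) for each edge, some bag contains both endpoints; (iii) the bags containing any fixed vertex form a subtree. All hold, so the decomposition is valid with width 2 − 1 = 1.

Yes; width 1.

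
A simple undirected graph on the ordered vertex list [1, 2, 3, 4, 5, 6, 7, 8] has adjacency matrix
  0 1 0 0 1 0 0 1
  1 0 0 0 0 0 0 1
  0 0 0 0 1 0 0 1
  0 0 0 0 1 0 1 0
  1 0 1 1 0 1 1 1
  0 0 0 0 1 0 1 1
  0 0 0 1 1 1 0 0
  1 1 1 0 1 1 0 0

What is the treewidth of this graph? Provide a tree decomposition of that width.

Each bag holds 3 vertices, so the decomposition has width 2, which upper-bounds the treewidth. For the lower bound, the 3 vertices {1, 2, 8} are pairwise adjacent, and any tree decomposition puts a clique entirely inside one bag — forcing width ≥ 2. Therefore the treewidth is 2.

Treewidth 2.
Bags: B1 = {5, 6, 8}  B2 = {1, 5, 8}  B3 = {3, 5, 8}  B4 = {5, 6, 7}  B5 = {4, 5, 7}  B6 = {1, 2, 8}
Tree: B1–B2, B2–B3, B1–B4, B4–B5, B2–B6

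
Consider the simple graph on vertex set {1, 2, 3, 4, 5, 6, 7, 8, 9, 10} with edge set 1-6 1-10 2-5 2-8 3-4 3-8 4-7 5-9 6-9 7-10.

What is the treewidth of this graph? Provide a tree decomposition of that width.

Every bag has size at most 3, so the width is 3 − 1 = 2 and tw(G) ≤ 2. For the lower bound, G contains the cycle 6–9–5–2–8–3–4–7–10–1–6, so G is not a forest; only forests have treewidth ≤ 1, hence tw(G) ≥ 2. Hence tw(G) = 2 exactly.

Treewidth 2.
Bags: B1 = {5, 6, 9}  B2 = {2, 5, 6}  B3 = {2, 6, 8}  B4 = {3, 6, 8}  B5 = {3, 4, 6}  B6 = {4, 6, 7}  B7 = {6, 7, 10}  B8 = {1, 6, 10}
Tree: B1–B2, B2–B3, B3–B4, B4–B5, B5–B6, B6–B7, B7–B8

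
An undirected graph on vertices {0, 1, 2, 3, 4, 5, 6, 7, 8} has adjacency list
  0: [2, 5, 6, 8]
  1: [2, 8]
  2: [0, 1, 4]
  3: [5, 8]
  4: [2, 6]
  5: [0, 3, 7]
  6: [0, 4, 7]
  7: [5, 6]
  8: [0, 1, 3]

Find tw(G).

A width-3 tree decomposition is:
Bags: B1 = {3, 5, 6, 7}  B2 = {0, 3, 5, 6}  B3 = {0, 3, 6, 8}  B4 = {0, 4, 6, 8}  B5 = {0, 2, 4, 8}  B6 = {1, 2, 4, 8}
Tree: B1–B2, B2–B3, B3–B4, B4–B5, B5–B6
Every bag has size at most 4, so the width is 4 − 1 = 3 and tw(G) ≤ 3. For the lower bound: the 4 vertex sets {3,5,7}, {6}, {0}, {1,2,4,8} are disjoint, each induces a connected subgraph, and every pair is joined by at least one edge of G. Contracting each set to a single vertex therefore yields K_{4} as a minor, and since treewidth is minor-monotone, tw(G) ≥ tw(K_{4}) = 3. Hence tw(G) = 3 exactly.

3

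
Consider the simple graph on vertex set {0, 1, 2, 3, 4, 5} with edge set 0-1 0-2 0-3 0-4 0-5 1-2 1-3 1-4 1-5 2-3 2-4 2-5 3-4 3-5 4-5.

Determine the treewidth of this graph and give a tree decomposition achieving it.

A single bag containing all 6 vertices is trivially a valid decomposition of width 5. Conversely, {0, 1, 2, 3, 4, 5} is a clique of size 6, and the vertices of any clique must share a bag in every tree decomposition; so some bag has ≥ 6 vertices and tw(G) ≥ 5. Therefore the treewidth is 5.

Treewidth 5.
One optimal decomposition is:
Bags: B1 = {0, 1, 2, 3, 4, 5}
Tree: (single bag)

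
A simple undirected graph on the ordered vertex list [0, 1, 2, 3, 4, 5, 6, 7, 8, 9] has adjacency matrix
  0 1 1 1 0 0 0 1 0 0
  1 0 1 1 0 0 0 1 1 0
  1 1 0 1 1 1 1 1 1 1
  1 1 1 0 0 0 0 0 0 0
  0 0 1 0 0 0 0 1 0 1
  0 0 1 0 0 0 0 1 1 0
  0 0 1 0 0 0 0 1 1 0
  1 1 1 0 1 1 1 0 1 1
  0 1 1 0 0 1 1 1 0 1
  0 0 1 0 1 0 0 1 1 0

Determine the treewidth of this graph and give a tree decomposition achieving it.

Every bag has size at most 4, so the width is 4 − 1 = 3 and tw(G) ≤ 3. Conversely, {0, 1, 2, 3} is a clique of size 4, and the vertices of any clique must share a bag in every tree decomposition; so some bag has ≥ 4 vertices and tw(G) ≥ 3. Hence tw(G) = 3 exactly.

Treewidth 3.
One optimal decomposition is:
Bags: B1 = {2, 7, 8, 9}  B2 = {1, 2, 7, 8}  B3 = {2, 5, 7, 8}  B4 = {2, 6, 7, 8}  B5 = {0, 1, 2, 7}  B6 = {2, 4, 7, 9}  B7 = {0, 1, 2, 3}
Tree: B1–B2, B2–B3, B1–B4, B2–B5, B1–B6, B5–B7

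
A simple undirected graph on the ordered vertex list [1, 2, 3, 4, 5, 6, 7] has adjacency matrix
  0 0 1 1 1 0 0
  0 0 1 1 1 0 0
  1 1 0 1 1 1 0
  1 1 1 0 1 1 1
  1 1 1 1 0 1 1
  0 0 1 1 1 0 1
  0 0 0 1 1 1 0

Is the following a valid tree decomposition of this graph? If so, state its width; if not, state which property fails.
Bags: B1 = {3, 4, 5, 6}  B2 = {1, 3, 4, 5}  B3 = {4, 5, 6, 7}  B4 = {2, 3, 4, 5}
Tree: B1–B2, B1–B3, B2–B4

Yes; width 3.

Checking the three conditions: (i) the bags cover all of {1, 2, 3, 4, 5, 6, 7}; (ii) for each edge, some bag contains both endpoints; (iii) the bags containing any fixed vertex form a subtree. All hold, so the decomposition is valid with width 4 − 1 = 3.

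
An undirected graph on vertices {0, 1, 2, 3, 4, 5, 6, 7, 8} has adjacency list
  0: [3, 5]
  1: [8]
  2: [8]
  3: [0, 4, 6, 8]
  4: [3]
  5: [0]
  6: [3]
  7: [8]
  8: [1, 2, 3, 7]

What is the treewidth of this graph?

A width-1 tree decomposition is:
Bags: B1 = {1, 8}  B2 = {3, 8}  B3 = {0, 3}  B4 = {7, 8}  B5 = {2, 8}  B6 = {0, 5}  B7 = {3, 4}  B8 = {3, 6}
Tree: B1–B2, B2–B3, B2–B4, B4–B5, B3–B6, B3–B7, B7–B8
Every bag has size at most 2, so the width is 2 − 1 = 1 and tw(G) ≤ 1. Since G has at least one edge (e.g. 1–8), it is not an edgeless graph, so tw(G) ≥ 1. Therefore the treewidth is 1.

1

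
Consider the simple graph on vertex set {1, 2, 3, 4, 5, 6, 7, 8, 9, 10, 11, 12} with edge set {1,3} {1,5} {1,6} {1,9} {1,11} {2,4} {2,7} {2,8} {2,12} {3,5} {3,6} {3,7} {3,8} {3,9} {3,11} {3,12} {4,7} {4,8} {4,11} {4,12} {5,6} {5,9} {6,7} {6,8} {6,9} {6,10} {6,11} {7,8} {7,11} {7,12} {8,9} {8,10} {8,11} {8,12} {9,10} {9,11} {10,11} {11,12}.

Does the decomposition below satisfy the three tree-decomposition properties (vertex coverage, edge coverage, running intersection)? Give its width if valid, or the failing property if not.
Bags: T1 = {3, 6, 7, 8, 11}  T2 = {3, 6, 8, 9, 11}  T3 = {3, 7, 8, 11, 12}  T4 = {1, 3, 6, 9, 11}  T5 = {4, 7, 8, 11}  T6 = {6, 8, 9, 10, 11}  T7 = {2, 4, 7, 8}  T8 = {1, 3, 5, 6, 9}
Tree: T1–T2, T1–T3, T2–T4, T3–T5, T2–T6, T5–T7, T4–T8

A tree decomposition must satisfy three properties: every vertex lies in some bag; for every edge, both endpoints lie together in some bag; and for every vertex, the bags containing it form a connected subtree. Here edge (12,4) lies in no bag, so the decomposition is invalid.

No — edge (12,4) lies in no bag.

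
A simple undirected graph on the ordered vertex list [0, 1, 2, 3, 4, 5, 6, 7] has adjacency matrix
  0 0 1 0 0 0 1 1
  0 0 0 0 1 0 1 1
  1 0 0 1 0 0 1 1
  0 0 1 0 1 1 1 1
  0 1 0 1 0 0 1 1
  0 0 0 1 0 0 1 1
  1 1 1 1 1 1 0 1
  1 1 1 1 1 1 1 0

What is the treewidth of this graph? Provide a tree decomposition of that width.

Treewidth 3.
One such decomposition:
Bags: B1 = {0, 2, 6, 7}  B2 = {2, 3, 6, 7}  B3 = {3, 5, 6, 7}  B4 = {3, 4, 6, 7}  B5 = {1, 4, 6, 7}
Tree: B1–B2, B2–B3, B3–B4, B4–B5

Each bag holds 4 vertices, so the decomposition has width 3, which upper-bounds the treewidth. For the lower bound, the 4 vertices {0, 2, 6, 7} are pairwise adjacent, and any tree decomposition puts a clique entirely inside one bag — forcing width ≥ 3. Hence tw(G) = 3 exactly.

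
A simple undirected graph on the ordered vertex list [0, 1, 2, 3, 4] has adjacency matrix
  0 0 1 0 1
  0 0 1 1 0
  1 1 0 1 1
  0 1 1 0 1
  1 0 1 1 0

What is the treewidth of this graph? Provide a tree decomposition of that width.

Each bag holds 3 vertices, so the decomposition has width 2, which upper-bounds the treewidth. On the other hand G contains the 3-clique {0, 2, 4}. A clique must lie in a single bag of any decomposition, so no decomposition can have width below 2. Combining the bounds, tw(G) = 2.

Treewidth 2.
One such decomposition:
Bags: B1 = {2, 3, 4}  B2 = {1, 2, 3}  B3 = {0, 2, 4}
Tree: B1–B2, B1–B3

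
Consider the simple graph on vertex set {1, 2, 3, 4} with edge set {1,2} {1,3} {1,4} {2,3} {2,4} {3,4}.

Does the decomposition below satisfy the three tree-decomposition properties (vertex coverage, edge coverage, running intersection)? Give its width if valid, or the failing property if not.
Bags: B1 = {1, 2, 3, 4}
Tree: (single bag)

Yes; width 3.

Every vertex of G appears in some bag (union = {1, 2, 3, 4}); every edge is covered by a bag; and for each vertex v the set of bags containing v is connected in the bag tree. The decomposition is therefore valid. The largest bag has 4 vertices, so the width is 3.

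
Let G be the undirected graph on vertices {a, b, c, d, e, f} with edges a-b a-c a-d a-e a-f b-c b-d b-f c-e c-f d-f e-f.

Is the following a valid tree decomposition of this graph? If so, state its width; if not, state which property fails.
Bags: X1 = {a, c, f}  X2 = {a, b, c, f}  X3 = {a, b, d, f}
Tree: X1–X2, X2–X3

A tree decomposition must satisfy three properties: every vertex lies in some bag; for every edge, both endpoints lie together in some bag; and for every vertex, the bags containing it form a connected subtree. Here vertex e appears in no bag, so the decomposition is invalid.

No — vertex e appears in no bag.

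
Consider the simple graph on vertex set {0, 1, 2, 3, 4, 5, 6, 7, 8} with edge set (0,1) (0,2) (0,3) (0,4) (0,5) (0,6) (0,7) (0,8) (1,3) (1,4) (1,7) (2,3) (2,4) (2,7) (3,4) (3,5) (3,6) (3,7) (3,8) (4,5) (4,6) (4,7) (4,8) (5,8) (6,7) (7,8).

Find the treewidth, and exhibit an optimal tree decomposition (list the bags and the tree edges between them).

Treewidth 4.
Bags: B1 = {0, 3, 4, 6, 7}  B2 = {0, 1, 3, 4, 7}  B3 = {0, 3, 4, 7, 8}  B4 = {0, 2, 3, 4, 7}  B5 = {0, 3, 4, 5, 8}
Tree: B1–B2, B2–B3, B2–B4, B3–B5

Every bag has size at most 5, so the width is 5 − 1 = 4 and tw(G) ≤ 4. For the lower bound, the 5 vertices {0, 3, 4, 5, 8} are pairwise adjacent, and any tree decomposition puts a clique entirely inside one bag — forcing width ≥ 4. The upper and lower bounds meet at 4, so that is the treewidth.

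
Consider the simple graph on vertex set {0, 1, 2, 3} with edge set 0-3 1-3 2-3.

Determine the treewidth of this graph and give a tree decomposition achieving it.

Every bag has size at most 2, so the width is 2 − 1 = 1 and tw(G) ≤ 1. Since G has at least one edge (e.g. 1–3), it is not an edgeless graph, so tw(G) ≥ 1. Hence tw(G) = 1 exactly.

Treewidth 1.
One optimal decomposition is:
Bags: B1 = {1, 3}  B2 = {2, 3}  B3 = {0, 3}
Tree: B1–B2, B2–B3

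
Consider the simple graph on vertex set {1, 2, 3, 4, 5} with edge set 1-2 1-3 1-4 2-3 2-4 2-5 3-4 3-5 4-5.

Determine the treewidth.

3

A width-3 tree decomposition is:
Bags: B1 = {1, 2, 3, 4}  B2 = {2, 3, 4, 5}
Tree: B1–B2
Every bag has size at most 4, so the width is 4 − 1 = 3 and tw(G) ≤ 3. On the other hand G contains the 4-clique {1, 2, 3, 4}. A clique must lie in a single bag of any decomposition, so no decomposition can have width below 3. Hence tw(G) = 3 exactly.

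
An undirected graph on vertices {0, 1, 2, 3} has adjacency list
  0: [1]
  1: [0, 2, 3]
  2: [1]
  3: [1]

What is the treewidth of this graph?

A width-1 tree decomposition is:
Bags: B1 = {1, 3}  B2 = {0, 1}  B3 = {1, 2}
Tree: B1–B2, B2–B3
Each bag holds 2 vertices, so the decomposition has width 1, which upper-bounds the treewidth. G has an edge, so its treewidth is at least 1. Hence tw(G) = 1 exactly.

1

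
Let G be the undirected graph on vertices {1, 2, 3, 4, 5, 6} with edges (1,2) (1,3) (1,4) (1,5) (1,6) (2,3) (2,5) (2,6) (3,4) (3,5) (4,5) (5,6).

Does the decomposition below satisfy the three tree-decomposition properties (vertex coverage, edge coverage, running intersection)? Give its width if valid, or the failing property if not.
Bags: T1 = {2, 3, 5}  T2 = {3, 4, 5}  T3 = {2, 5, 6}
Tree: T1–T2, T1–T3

A tree decomposition must satisfy three properties: every vertex lies in some bag; for every edge, both endpoints lie together in some bag; and for every vertex, the bags containing it form a connected subtree. Here vertex 1 appears in no bag, so the decomposition is invalid.

No — vertex 1 appears in no bag.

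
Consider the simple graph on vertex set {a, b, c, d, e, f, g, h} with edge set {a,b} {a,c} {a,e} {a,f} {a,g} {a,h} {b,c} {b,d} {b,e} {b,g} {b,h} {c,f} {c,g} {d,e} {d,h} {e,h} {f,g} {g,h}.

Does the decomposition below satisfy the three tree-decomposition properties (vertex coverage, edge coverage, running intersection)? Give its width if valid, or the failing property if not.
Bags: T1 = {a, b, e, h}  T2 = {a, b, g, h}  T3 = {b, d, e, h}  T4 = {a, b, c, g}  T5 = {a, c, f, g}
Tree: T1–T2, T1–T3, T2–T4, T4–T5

Every vertex of G appears in some bag (union = {a, b, c, d, e, f, g, h}); every edge is covered by a bag; and for each vertex v the set of bags containing v is connected in the bag tree. The decomposition is therefore valid. The largest bag has 4 vertices, so the width is 3.

Yes; width 3.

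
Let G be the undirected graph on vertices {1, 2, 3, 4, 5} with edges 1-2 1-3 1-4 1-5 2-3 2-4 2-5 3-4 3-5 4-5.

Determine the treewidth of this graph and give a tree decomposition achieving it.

With just one bag of size 5, the width is 5 − 1 = 4, so tw(G) ≤ 4. For the lower bound, the 5 vertices {1, 2, 3, 4, 5} are pairwise adjacent, and any tree decomposition puts a clique entirely inside one bag — forcing width ≥ 4. Combining the bounds, tw(G) = 4.

Treewidth 4.
One such decomposition:
Bags: B1 = {1, 2, 3, 4, 5}
Tree: (single bag)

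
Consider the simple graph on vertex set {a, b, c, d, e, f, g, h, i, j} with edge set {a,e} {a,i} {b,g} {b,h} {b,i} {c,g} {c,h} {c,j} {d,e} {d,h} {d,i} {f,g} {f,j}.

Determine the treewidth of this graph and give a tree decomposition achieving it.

Every bag has size at most 3, so the width is 3 − 1 = 2 and tw(G) ≤ 2. Since j–f–g–c–j is a cycle in G, G is not acyclic. Forests are exactly the graphs of treewidth ≤ 1, so tw(G) ≥ 2. The upper and lower bounds meet at 2, so that is the treewidth.

Treewidth 2.
Bags: B1 = {c, f, j}  B2 = {c, f, g}  B3 = {c, g, h}  B4 = {b, g, h}  B5 = {b, d, h}  B6 = {b, d, i}  B7 = {d, e, i}  B8 = {a, e, i}
Tree: B1–B2, B2–B3, B3–B4, B4–B5, B5–B6, B6–B7, B7–B8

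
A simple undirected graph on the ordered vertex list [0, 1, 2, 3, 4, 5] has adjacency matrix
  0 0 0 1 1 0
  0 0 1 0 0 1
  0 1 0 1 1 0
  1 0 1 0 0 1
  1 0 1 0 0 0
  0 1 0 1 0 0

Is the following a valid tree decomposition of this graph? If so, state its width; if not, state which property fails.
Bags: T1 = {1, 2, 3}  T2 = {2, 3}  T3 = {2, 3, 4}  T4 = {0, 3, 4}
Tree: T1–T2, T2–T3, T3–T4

No — vertex 5 appears in no bag.

A tree decomposition must satisfy three properties: every vertex lies in some bag; for every edge, both endpoints lie together in some bag; and for every vertex, the bags containing it form a connected subtree. Here vertex 5 appears in no bag, so the decomposition is invalid.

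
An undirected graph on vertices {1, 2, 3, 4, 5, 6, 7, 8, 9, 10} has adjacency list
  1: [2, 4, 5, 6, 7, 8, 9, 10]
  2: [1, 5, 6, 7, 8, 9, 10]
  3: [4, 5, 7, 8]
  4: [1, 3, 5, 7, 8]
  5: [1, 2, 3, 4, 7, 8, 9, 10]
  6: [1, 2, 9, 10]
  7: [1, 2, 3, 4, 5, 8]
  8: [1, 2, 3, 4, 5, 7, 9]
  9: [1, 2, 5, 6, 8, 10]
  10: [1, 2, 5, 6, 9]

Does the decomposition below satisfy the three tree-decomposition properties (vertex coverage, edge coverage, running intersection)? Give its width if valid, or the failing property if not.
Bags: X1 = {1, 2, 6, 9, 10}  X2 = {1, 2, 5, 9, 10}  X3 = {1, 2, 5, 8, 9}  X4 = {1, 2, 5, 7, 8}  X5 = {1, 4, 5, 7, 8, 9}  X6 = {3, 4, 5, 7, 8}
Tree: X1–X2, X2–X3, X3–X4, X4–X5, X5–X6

No — bags containing vertex 9 are not connected in the tree.

A tree decomposition must satisfy three properties: every vertex lies in some bag; for every edge, both endpoints lie together in some bag; and for every vertex, the bags containing it form a connected subtree. Here bags containing vertex 9 are not connected in the tree, so the decomposition is invalid.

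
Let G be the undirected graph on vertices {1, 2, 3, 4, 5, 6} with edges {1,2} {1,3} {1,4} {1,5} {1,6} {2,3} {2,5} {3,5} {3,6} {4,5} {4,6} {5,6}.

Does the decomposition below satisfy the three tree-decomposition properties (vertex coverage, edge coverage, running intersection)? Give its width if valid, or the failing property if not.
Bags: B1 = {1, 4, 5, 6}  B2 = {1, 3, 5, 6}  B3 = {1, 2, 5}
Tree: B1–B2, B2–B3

No — edge (3,2) lies in no bag.

A tree decomposition must satisfy three properties: every vertex lies in some bag; for every edge, both endpoints lie together in some bag; and for every vertex, the bags containing it form a connected subtree. Here edge (3,2) lies in no bag, so the decomposition is invalid.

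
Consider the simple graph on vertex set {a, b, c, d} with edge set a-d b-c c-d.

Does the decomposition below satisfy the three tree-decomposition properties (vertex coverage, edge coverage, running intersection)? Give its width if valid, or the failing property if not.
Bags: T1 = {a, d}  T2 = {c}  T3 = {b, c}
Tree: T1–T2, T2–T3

A tree decomposition must satisfy three properties: every vertex lies in some bag; for every edge, both endpoints lie together in some bag; and for every vertex, the bags containing it form a connected subtree. Here edge (d,c) lies in no bag, so the decomposition is invalid.

No — edge (d,c) lies in no bag.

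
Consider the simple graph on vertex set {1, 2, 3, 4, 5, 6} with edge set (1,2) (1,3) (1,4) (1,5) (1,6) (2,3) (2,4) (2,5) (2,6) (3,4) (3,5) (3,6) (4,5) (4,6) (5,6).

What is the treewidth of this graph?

A width-5 tree decomposition is:
Bags: B1 = {1, 2, 3, 4, 5, 6}
Tree: (single bag)
A single bag containing all 6 vertices is trivially a valid decomposition of width 5. On the other hand G contains the 6-clique {1, 2, 3, 4, 5, 6}. A clique must lie in a single bag of any decomposition, so no decomposition can have width below 5. The upper and lower bounds meet at 5, so that is the treewidth.

5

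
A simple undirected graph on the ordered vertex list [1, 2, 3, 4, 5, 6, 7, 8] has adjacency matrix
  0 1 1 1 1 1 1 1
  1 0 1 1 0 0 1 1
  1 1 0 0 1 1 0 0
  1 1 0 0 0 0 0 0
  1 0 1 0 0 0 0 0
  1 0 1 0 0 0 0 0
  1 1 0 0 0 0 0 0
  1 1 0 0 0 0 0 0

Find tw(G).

2

A width-2 tree decomposition is:
Bags: B1 = {1, 3, 5}  B2 = {1, 2, 3}  B3 = {1, 2, 4}  B4 = {1, 2, 7}  B5 = {1, 3, 6}  B6 = {1, 2, 8}
Tree: B1–B2, B2–B3, B2–B4, B1–B5, B2–B6
Every bag has size at most 3, so the width is 3 − 1 = 2 and tw(G) ≤ 2. For the lower bound, the 3 vertices {1, 2, 8} are pairwise adjacent, and any tree decomposition puts a clique entirely inside one bag — forcing width ≥ 2. Therefore the treewidth is 2.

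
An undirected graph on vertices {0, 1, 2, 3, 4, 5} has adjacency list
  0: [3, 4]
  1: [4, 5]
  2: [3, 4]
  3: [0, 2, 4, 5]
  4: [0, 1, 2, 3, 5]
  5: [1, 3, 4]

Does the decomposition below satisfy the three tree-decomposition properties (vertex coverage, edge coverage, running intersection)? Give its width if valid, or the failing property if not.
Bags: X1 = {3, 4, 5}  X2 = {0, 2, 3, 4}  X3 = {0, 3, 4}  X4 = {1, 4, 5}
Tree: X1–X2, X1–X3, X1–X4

No — bags containing vertex 0 are not connected in the tree.

A tree decomposition must satisfy three properties: every vertex lies in some bag; for every edge, both endpoints lie together in some bag; and for every vertex, the bags containing it form a connected subtree. Here bags containing vertex 0 are not connected in the tree, so the decomposition is invalid.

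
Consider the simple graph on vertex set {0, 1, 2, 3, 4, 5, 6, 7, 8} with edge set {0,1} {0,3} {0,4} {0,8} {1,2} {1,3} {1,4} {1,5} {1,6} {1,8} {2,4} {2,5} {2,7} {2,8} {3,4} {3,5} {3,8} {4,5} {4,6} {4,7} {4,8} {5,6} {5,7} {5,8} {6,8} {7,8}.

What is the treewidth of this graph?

4

A width-4 tree decomposition is:
Bags: B1 = {1, 3, 4, 5, 8}  B2 = {0, 1, 3, 4, 8}  B3 = {1, 2, 4, 5, 8}  B4 = {1, 4, 5, 6, 8}  B5 = {2, 4, 5, 7, 8}
Tree: B1–B2, B1–B3, B3–B4, B3–B5
The largest bag has 5 vertices, giving width 4; this decomposition certifies tw(G) ≤ 4. On the other hand G contains the 5-clique {0, 1, 3, 4, 8}. A clique must lie in a single bag of any decomposition, so no decomposition can have width below 4. Hence tw(G) = 4 exactly.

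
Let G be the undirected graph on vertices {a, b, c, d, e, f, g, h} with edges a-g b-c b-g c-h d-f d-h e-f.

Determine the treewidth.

1

A width-1 tree decomposition is:
Bags: B1 = {a, g}  B2 = {b, g}  B3 = {b, c}  B4 = {c, h}  B5 = {d, h}  B6 = {d, f}  B7 = {e, f}
Tree: B1–B2, B2–B3, B3–B4, B4–B5, B5–B6, B6–B7
Every bag has size at most 2, so the width is 2 − 1 = 1 and tw(G) ≤ 1. Any graph with an edge has treewidth ≥ 1, and G has the edge a–g. Hence tw(G) = 1 exactly.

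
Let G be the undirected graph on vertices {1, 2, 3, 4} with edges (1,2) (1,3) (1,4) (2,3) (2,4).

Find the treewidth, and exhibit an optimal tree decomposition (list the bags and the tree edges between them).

Each bag holds 3 vertices, so the decomposition has width 2, which upper-bounds the treewidth. For the lower bound, the 3 vertices {1, 2, 3} are pairwise adjacent, and any tree decomposition puts a clique entirely inside one bag — forcing width ≥ 2. Combining the bounds, tw(G) = 2.

Treewidth 2.
One such decomposition:
Bags: B1 = {1, 2, 3}  B2 = {1, 2, 4}
Tree: B1–B2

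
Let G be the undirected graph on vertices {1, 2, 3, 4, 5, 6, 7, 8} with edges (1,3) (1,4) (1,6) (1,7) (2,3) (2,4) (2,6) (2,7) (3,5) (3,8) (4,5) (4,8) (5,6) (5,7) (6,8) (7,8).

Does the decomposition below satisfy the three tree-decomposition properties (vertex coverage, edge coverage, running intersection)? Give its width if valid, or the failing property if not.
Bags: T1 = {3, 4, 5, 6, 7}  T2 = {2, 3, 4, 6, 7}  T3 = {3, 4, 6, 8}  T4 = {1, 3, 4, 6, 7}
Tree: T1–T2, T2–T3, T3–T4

No — edge (7,8) lies in no bag.

A tree decomposition must satisfy three properties: every vertex lies in some bag; for every edge, both endpoints lie together in some bag; and for every vertex, the bags containing it form a connected subtree. Here edge (7,8) lies in no bag, so the decomposition is invalid.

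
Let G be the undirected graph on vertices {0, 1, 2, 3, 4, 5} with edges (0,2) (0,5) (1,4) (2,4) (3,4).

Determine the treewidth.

A width-1 tree decomposition is:
Bags: B1 = {0, 5}  B2 = {0, 2}  B3 = {2, 4}  B4 = {1, 4}  B5 = {3, 4}
Tree: B1–B2, B2–B3, B3–B4, B3–B5
Each bag holds 2 vertices, so the decomposition has width 1, which upper-bounds the treewidth. Any graph with an edge has treewidth ≥ 1, and G has the edge 0–5. The upper and lower bounds meet at 1, so that is the treewidth.

1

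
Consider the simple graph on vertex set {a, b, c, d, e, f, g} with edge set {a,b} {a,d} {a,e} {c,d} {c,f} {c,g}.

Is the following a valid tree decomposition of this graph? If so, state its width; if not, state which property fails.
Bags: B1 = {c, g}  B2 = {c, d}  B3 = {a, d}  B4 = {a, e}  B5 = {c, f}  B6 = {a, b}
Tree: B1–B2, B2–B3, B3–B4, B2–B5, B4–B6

Yes; width 1.

Vertex coverage: the bags together contain {a, b, c, d, e, f, g}, the full vertex set. Edge coverage: each edge of G has both endpoints in at least one bag. Running intersection: for every vertex, the bags containing it form a connected subtree. All three properties hold, so this is a valid tree decomposition of width max|bag| − 1 = 1, and hence tw(G) ≤ 1.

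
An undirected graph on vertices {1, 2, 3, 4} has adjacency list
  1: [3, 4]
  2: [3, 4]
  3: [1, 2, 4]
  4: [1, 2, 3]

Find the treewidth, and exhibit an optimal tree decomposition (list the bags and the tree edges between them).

The largest bag has 3 vertices, giving width 2; this decomposition certifies tw(G) ≤ 2. On the other hand G contains the 3-clique {1, 3, 4}. A clique must lie in a single bag of any decomposition, so no decomposition can have width below 2. Hence tw(G) = 2 exactly.

Treewidth 2.
One such decomposition:
Bags: B1 = {2, 3, 4}  B2 = {1, 3, 4}
Tree: B1–B2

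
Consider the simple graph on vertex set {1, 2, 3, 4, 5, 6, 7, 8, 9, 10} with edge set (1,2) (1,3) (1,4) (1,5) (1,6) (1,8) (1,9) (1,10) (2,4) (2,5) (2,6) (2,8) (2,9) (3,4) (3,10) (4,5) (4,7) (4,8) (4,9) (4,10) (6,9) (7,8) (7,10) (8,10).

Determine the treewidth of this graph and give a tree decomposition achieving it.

Each bag holds 4 vertices, so the decomposition has width 3, which upper-bounds the treewidth. For the lower bound, the 4 vertices {1, 4, 8, 10} are pairwise adjacent, and any tree decomposition puts a clique entirely inside one bag — forcing width ≥ 3. The upper and lower bounds meet at 3, so that is the treewidth.

Treewidth 3.
Bags: B1 = {1, 2, 4, 9}  B2 = {1, 2, 4, 5}  B3 = {1, 2, 4, 8}  B4 = {1, 4, 8, 10}  B5 = {1, 3, 4, 10}  B6 = {4, 7, 8, 10}  B7 = {1, 2, 6, 9}
Tree: B1–B2, B2–B3, B3–B4, B4–B5, B4–B6, B1–B7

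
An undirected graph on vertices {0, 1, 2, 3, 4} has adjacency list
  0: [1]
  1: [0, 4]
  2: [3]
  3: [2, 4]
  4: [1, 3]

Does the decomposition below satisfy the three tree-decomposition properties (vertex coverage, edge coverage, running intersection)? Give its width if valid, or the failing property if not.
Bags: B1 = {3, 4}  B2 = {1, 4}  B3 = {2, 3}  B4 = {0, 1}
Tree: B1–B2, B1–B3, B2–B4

Yes; width 1.

Checking the three conditions: (i) the bags cover all of {0, 1, 2, 3, 4}; (ii) for each edge, some bag contains both endpoints; (iii) the bags containing any fixed vertex form a subtree. All hold, so the decomposition is valid with width 2 − 1 = 1.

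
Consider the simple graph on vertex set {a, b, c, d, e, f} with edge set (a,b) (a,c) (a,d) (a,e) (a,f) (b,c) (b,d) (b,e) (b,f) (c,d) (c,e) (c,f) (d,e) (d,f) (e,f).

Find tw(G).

A width-5 tree decomposition is:
Bags: B1 = {a, b, c, d, e, f}
Tree: (single bag)
With just one bag of size 6, the width is 6 − 1 = 5, so tw(G) ≤ 5. Conversely, {a, b, c, d, e, f} is a clique of size 6, and the vertices of any clique must share a bag in every tree decomposition; so some bag has ≥ 6 vertices and tw(G) ≥ 5. Combining the bounds, tw(G) = 5.

5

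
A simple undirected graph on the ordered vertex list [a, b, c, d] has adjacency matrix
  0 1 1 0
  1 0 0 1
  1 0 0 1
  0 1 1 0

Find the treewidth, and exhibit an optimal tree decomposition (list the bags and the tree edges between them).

Treewidth 2.
One optimal decomposition is:
Bags: B1 = {a, b, d}  B2 = {a, c, d}
Tree: B1–B2

The largest bag has 3 vertices, giving width 2; this decomposition certifies tw(G) ≤ 2. The edges d–b–a–c–d form a cycle, so G is not a tree and its treewidth is at least 2. Hence tw(G) = 2 exactly.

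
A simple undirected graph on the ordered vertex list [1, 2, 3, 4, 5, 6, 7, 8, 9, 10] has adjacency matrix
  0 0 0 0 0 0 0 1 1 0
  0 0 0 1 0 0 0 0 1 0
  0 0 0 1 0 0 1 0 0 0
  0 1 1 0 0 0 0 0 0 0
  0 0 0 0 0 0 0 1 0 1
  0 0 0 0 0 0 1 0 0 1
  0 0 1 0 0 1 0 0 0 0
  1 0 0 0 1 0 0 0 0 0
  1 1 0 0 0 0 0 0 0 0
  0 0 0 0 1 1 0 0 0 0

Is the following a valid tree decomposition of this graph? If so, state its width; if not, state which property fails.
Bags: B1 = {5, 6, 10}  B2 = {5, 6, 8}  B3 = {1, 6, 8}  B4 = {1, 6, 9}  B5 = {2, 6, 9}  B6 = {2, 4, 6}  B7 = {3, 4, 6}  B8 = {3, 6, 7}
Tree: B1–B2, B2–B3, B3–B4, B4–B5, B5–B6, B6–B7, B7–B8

Yes; width 2.

Vertex coverage: the bags together contain {1, 2, 3, 4, 5, 6, 7, 8, 9, 10}, the full vertex set. Edge coverage: each edge of G has both endpoints in at least one bag. Running intersection: for every vertex, the bags containing it form a connected subtree. All three properties hold, so this is a valid tree decomposition of width max|bag| − 1 = 2, and hence tw(G) ≤ 2.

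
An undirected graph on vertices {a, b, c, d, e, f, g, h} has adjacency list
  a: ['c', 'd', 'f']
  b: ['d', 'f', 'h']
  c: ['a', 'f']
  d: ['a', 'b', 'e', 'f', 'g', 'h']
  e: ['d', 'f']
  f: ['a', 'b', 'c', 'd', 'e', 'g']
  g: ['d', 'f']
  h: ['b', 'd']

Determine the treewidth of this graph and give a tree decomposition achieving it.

Treewidth 2.
One such decomposition:
Bags: B1 = {a, c, f}  B2 = {a, d, f}  B3 = {b, d, f}  B4 = {d, f, g}  B5 = {d, e, f}  B6 = {b, d, h}
Tree: B1–B2, B2–B3, B2–B4, B4–B5, B3–B6

Every bag has size at most 3, so the width is 3 − 1 = 2 and tw(G) ≤ 2. On the other hand G contains the 3-clique {b, d, h}. A clique must lie in a single bag of any decomposition, so no decomposition can have width below 2. The upper and lower bounds meet at 2, so that is the treewidth.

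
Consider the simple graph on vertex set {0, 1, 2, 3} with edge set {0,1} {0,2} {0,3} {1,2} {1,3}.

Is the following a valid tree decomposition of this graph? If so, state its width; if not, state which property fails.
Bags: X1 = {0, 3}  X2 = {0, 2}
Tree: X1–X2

A tree decomposition must satisfy three properties: every vertex lies in some bag; for every edge, both endpoints lie together in some bag; and for every vertex, the bags containing it form a connected subtree. Here vertex 1 appears in no bag, so the decomposition is invalid.

No — vertex 1 appears in no bag.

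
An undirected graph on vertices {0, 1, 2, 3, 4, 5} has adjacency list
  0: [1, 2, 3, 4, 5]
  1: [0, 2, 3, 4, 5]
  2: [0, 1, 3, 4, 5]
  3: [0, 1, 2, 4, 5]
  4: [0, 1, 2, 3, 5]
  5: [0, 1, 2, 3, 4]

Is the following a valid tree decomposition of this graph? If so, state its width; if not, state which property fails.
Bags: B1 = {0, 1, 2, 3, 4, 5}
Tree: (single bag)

Yes; width 5.

Every vertex of G appears in some bag (union = {0, 1, 2, 3, 4, 5}); every edge is covered by a bag; and for each vertex v the set of bags containing v is connected in the bag tree. The decomposition is therefore valid. The largest bag has 6 vertices, so the width is 5.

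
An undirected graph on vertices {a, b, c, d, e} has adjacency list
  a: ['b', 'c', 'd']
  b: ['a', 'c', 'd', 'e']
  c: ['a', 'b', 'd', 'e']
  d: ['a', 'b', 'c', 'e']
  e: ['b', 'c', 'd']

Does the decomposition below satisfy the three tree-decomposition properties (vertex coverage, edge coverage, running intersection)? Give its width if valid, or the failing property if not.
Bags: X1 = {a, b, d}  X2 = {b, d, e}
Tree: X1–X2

A tree decomposition must satisfy three properties: every vertex lies in some bag; for every edge, both endpoints lie together in some bag; and for every vertex, the bags containing it form a connected subtree. Here vertex c appears in no bag, so the decomposition is invalid.

No — vertex c appears in no bag.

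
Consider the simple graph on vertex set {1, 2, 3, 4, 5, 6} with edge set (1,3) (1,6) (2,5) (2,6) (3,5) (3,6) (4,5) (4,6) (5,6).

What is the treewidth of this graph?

A width-2 tree decomposition is:
Bags: B1 = {1, 3, 6}  B2 = {3, 5, 6}  B3 = {4, 5, 6}  B4 = {2, 5, 6}
Tree: B1–B2, B2–B3, B2–B4
The largest bag has 3 vertices, giving width 2; this decomposition certifies tw(G) ≤ 2. Conversely, {1, 3, 6} is a clique of size 3, and the vertices of any clique must share a bag in every tree decomposition; so some bag has ≥ 3 vertices and tw(G) ≥ 2. The upper and lower bounds meet at 2, so that is the treewidth.

2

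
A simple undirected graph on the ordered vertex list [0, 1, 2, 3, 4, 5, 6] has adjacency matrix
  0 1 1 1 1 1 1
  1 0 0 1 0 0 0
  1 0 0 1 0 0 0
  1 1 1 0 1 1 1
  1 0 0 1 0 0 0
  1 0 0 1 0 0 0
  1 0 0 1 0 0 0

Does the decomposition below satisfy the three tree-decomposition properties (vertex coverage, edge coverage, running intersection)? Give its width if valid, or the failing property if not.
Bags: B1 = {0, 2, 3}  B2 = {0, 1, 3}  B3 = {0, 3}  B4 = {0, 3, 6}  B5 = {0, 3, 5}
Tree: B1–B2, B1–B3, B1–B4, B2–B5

No — vertex 4 appears in no bag.

A tree decomposition must satisfy three properties: every vertex lies in some bag; for every edge, both endpoints lie together in some bag; and for every vertex, the bags containing it form a connected subtree. Here vertex 4 appears in no bag, so the decomposition is invalid.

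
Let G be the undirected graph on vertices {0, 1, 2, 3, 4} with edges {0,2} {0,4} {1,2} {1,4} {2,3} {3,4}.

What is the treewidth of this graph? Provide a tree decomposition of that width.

Every bag has size at most 3, so the width is 3 − 1 = 2 and tw(G) ≤ 2. Since 2–0–4–1–2 is a cycle in G, G is not acyclic. Forests are exactly the graphs of treewidth ≤ 1, so tw(G) ≥ 2. Combining the bounds, tw(G) = 2.

Treewidth 2.
One optimal decomposition is:
Bags: B1 = {0, 2, 4}  B2 = {1, 2, 4}  B3 = {2, 3, 4}
Tree: B1–B2, B2–B3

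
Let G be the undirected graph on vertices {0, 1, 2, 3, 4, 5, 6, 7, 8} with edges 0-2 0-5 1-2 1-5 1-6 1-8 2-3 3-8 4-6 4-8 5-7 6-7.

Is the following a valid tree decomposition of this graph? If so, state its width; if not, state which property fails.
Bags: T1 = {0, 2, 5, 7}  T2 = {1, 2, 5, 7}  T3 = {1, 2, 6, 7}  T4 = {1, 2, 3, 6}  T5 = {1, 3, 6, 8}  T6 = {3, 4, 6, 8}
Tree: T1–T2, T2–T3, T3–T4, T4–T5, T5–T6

Every vertex of G appears in some bag (union = {0, 1, 2, 3, 4, 5, 6, 7, 8}); every edge is covered by a bag; and for each vertex v the set of bags containing v is connected in the bag tree. The decomposition is therefore valid. The largest bag has 4 vertices, so the width is 3.

Yes; width 3.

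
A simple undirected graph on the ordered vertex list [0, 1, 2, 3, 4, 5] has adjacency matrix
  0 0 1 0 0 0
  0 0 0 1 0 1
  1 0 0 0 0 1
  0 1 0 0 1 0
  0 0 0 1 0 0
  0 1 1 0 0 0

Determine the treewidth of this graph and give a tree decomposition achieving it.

The largest bag has 2 vertices, giving width 1; this decomposition certifies tw(G) ≤ 1. G has an edge, so its treewidth is at least 1. Hence tw(G) = 1 exactly.

Treewidth 1.
One optimal decomposition is:
Bags: B1 = {0, 2}  B2 = {2, 5}  B3 = {1, 5}  B4 = {1, 3}  B5 = {3, 4}
Tree: B1–B2, B2–B3, B3–B4, B4–B5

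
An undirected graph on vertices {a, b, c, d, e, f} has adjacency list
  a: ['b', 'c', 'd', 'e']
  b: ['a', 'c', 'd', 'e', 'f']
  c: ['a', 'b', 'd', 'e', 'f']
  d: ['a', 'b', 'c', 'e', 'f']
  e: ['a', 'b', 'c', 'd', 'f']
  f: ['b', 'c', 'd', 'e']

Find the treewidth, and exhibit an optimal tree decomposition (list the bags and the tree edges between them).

Treewidth 4.
One optimal decomposition is:
Bags: B1 = {a, b, c, d, e}  B2 = {b, c, d, e, f}
Tree: B1–B2

Every bag has size at most 5, so the width is 5 − 1 = 4 and tw(G) ≤ 4. Conversely, {b, c, d, e, f} is a clique of size 5, and the vertices of any clique must share a bag in every tree decomposition; so some bag has ≥ 5 vertices and tw(G) ≥ 4. Therefore the treewidth is 4.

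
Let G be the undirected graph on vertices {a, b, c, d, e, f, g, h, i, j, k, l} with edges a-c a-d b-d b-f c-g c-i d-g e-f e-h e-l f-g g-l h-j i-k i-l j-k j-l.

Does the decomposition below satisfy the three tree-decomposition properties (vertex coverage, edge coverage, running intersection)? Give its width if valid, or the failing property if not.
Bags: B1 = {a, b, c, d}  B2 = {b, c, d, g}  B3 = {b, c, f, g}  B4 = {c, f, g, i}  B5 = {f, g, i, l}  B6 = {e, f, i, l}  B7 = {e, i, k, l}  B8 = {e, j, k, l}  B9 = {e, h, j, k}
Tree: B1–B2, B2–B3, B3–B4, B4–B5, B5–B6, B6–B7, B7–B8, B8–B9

Vertex coverage: the bags together contain {a, b, c, d, e, f, g, h, i, j, k, l}, the full vertex set. Edge coverage: each edge of G has both endpoints in at least one bag. Running intersection: for every vertex, the bags containing it form a connected subtree. All three properties hold, so this is a valid tree decomposition of width max|bag| − 1 = 3, and hence tw(G) ≤ 3.

Yes; width 3.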